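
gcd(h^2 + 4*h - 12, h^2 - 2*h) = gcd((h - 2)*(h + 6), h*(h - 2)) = h - 2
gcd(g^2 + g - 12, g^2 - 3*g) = g - 3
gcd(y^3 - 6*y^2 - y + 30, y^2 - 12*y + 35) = y - 5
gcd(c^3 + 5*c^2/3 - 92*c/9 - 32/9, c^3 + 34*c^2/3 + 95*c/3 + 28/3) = c^2 + 13*c/3 + 4/3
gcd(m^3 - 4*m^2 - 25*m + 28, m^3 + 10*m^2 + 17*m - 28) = m^2 + 3*m - 4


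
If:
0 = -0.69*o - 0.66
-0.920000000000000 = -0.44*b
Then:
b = 2.09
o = -0.96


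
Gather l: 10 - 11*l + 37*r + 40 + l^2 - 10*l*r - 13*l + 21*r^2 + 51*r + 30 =l^2 + l*(-10*r - 24) + 21*r^2 + 88*r + 80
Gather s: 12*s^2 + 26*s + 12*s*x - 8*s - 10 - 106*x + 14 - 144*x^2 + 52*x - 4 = 12*s^2 + s*(12*x + 18) - 144*x^2 - 54*x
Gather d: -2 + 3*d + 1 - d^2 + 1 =-d^2 + 3*d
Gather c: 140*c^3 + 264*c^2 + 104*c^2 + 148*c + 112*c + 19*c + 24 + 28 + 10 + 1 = 140*c^3 + 368*c^2 + 279*c + 63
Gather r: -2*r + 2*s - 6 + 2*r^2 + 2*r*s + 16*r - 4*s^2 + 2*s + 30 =2*r^2 + r*(2*s + 14) - 4*s^2 + 4*s + 24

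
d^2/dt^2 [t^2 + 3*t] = 2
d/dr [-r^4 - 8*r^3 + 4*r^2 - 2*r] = -4*r^3 - 24*r^2 + 8*r - 2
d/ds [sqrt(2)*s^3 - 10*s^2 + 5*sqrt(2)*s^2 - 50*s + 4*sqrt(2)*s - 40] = 3*sqrt(2)*s^2 - 20*s + 10*sqrt(2)*s - 50 + 4*sqrt(2)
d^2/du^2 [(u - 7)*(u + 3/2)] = 2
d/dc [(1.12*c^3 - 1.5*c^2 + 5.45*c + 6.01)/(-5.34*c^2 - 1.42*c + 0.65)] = (-5.9808*c^4 - 3.1808*c^3 + 33.417*c^2 + 62.2368*c + 12.0767)/(28.5156*c^4 + 15.1656*c^3 - 4.9256*c^2 - 1.846*c + 0.4225)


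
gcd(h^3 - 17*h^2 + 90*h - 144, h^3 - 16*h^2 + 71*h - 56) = h - 8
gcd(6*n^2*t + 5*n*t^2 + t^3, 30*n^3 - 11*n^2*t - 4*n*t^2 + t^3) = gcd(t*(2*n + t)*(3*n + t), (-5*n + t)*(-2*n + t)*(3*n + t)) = 3*n + t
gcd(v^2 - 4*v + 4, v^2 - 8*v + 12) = v - 2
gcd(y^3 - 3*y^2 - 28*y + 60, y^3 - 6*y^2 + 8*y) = y - 2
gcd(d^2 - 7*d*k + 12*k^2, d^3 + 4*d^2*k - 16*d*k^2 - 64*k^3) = d - 4*k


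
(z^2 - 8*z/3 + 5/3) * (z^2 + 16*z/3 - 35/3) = z^4 + 8*z^3/3 - 218*z^2/9 + 40*z - 175/9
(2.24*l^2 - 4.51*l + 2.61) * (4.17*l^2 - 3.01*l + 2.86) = 9.3408*l^4 - 25.5491*l^3 + 30.8652*l^2 - 20.7547*l + 7.4646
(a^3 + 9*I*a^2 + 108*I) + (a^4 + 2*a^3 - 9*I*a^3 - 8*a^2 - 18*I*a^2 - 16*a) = a^4 + 3*a^3 - 9*I*a^3 - 8*a^2 - 9*I*a^2 - 16*a + 108*I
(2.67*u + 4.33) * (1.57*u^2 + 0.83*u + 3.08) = 4.1919*u^3 + 9.0142*u^2 + 11.8175*u + 13.3364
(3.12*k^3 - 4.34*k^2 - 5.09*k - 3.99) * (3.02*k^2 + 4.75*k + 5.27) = 9.4224*k^5 + 1.7132*k^4 - 19.5444*k^3 - 59.0991*k^2 - 45.7768*k - 21.0273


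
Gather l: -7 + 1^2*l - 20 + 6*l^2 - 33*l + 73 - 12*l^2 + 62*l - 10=-6*l^2 + 30*l + 36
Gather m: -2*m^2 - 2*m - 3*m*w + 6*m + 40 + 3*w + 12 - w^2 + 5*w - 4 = -2*m^2 + m*(4 - 3*w) - w^2 + 8*w + 48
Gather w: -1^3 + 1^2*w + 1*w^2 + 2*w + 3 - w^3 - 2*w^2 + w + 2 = -w^3 - w^2 + 4*w + 4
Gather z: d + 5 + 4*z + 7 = d + 4*z + 12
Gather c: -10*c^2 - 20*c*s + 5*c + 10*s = -10*c^2 + c*(5 - 20*s) + 10*s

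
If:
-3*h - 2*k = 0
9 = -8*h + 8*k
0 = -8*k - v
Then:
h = -9/20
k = 27/40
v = -27/5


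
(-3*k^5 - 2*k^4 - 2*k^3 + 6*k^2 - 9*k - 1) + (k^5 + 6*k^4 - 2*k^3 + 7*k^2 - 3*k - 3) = -2*k^5 + 4*k^4 - 4*k^3 + 13*k^2 - 12*k - 4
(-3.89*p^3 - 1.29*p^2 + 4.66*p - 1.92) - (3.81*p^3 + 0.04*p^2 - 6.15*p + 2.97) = -7.7*p^3 - 1.33*p^2 + 10.81*p - 4.89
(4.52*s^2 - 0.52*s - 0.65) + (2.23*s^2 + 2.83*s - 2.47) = 6.75*s^2 + 2.31*s - 3.12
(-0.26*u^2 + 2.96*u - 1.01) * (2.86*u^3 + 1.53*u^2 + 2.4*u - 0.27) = -0.7436*u^5 + 8.0678*u^4 + 1.0162*u^3 + 5.6289*u^2 - 3.2232*u + 0.2727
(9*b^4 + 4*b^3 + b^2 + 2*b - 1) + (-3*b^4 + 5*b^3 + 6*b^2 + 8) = 6*b^4 + 9*b^3 + 7*b^2 + 2*b + 7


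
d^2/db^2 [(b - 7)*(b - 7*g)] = 2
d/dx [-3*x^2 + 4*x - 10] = 4 - 6*x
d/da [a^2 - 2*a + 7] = 2*a - 2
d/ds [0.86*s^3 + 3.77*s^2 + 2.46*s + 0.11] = 2.58*s^2 + 7.54*s + 2.46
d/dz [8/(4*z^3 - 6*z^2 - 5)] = 96*z*(1 - z)/(-4*z^3 + 6*z^2 + 5)^2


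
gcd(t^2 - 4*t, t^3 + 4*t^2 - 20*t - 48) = t - 4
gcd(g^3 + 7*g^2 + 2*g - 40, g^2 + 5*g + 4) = g + 4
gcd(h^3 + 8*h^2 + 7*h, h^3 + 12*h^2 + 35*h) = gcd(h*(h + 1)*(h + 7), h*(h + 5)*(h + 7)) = h^2 + 7*h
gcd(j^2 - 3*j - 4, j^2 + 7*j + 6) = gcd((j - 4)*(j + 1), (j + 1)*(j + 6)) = j + 1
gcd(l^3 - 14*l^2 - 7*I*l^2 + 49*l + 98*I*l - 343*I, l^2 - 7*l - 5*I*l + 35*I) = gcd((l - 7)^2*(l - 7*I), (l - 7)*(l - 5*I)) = l - 7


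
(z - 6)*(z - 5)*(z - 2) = z^3 - 13*z^2 + 52*z - 60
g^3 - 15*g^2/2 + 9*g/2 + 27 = (g - 6)*(g - 3)*(g + 3/2)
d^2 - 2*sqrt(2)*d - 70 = (d - 7*sqrt(2))*(d + 5*sqrt(2))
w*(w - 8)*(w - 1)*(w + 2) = w^4 - 7*w^3 - 10*w^2 + 16*w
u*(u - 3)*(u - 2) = u^3 - 5*u^2 + 6*u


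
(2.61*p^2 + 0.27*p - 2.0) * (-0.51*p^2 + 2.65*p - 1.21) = -1.3311*p^4 + 6.7788*p^3 - 1.4226*p^2 - 5.6267*p + 2.42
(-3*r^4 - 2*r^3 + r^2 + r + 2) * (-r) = 3*r^5 + 2*r^4 - r^3 - r^2 - 2*r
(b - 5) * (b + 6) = b^2 + b - 30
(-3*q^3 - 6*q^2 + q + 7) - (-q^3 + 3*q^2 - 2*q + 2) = -2*q^3 - 9*q^2 + 3*q + 5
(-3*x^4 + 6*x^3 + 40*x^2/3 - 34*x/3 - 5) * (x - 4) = -3*x^5 + 18*x^4 - 32*x^3/3 - 194*x^2/3 + 121*x/3 + 20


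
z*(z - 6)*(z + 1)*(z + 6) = z^4 + z^3 - 36*z^2 - 36*z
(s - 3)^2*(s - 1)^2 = s^4 - 8*s^3 + 22*s^2 - 24*s + 9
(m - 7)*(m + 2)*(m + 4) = m^3 - m^2 - 34*m - 56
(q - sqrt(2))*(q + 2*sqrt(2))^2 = q^3 + 3*sqrt(2)*q^2 - 8*sqrt(2)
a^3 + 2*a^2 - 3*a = a*(a - 1)*(a + 3)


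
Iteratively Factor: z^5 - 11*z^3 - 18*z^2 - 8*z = (z + 2)*(z^4 - 2*z^3 - 7*z^2 - 4*z) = (z + 1)*(z + 2)*(z^3 - 3*z^2 - 4*z) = (z + 1)^2*(z + 2)*(z^2 - 4*z) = (z - 4)*(z + 1)^2*(z + 2)*(z)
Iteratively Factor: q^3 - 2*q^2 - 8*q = (q)*(q^2 - 2*q - 8) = q*(q - 4)*(q + 2)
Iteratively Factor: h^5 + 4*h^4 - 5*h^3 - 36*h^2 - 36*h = (h + 2)*(h^4 + 2*h^3 - 9*h^2 - 18*h) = h*(h + 2)*(h^3 + 2*h^2 - 9*h - 18) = h*(h + 2)*(h + 3)*(h^2 - h - 6) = h*(h - 3)*(h + 2)*(h + 3)*(h + 2)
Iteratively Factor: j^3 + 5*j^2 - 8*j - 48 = (j + 4)*(j^2 + j - 12) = (j + 4)^2*(j - 3)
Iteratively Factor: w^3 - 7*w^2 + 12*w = (w - 3)*(w^2 - 4*w) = w*(w - 3)*(w - 4)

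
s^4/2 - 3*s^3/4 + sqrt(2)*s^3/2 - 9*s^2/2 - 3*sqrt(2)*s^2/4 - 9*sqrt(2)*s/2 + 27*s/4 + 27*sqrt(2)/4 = (s/2 + sqrt(2)/2)*(s - 3)*(s - 3/2)*(s + 3)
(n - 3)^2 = n^2 - 6*n + 9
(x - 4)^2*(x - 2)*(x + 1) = x^4 - 9*x^3 + 22*x^2 - 32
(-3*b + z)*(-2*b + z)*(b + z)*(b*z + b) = 6*b^4*z + 6*b^4 + b^3*z^2 + b^3*z - 4*b^2*z^3 - 4*b^2*z^2 + b*z^4 + b*z^3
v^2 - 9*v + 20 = (v - 5)*(v - 4)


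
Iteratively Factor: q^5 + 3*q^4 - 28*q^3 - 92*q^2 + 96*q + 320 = (q - 5)*(q^4 + 8*q^3 + 12*q^2 - 32*q - 64) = (q - 5)*(q - 2)*(q^3 + 10*q^2 + 32*q + 32) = (q - 5)*(q - 2)*(q + 4)*(q^2 + 6*q + 8) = (q - 5)*(q - 2)*(q + 2)*(q + 4)*(q + 4)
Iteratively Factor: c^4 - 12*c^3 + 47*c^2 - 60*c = (c)*(c^3 - 12*c^2 + 47*c - 60) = c*(c - 3)*(c^2 - 9*c + 20) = c*(c - 5)*(c - 3)*(c - 4)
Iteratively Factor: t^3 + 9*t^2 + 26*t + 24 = (t + 2)*(t^2 + 7*t + 12) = (t + 2)*(t + 3)*(t + 4)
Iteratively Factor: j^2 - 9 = (j + 3)*(j - 3)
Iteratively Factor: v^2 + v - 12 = (v + 4)*(v - 3)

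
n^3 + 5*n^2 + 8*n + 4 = (n + 1)*(n + 2)^2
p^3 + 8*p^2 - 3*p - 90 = (p - 3)*(p + 5)*(p + 6)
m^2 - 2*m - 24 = (m - 6)*(m + 4)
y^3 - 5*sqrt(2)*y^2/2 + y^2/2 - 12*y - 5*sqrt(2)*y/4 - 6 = (y + 1/2)*(y - 4*sqrt(2))*(y + 3*sqrt(2)/2)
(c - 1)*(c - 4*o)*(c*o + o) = c^3*o - 4*c^2*o^2 - c*o + 4*o^2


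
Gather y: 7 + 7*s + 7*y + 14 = 7*s + 7*y + 21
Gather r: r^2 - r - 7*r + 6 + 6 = r^2 - 8*r + 12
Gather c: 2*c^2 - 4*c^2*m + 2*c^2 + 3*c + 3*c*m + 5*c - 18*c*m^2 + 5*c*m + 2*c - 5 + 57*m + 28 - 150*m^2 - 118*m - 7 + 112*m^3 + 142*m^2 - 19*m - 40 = c^2*(4 - 4*m) + c*(-18*m^2 + 8*m + 10) + 112*m^3 - 8*m^2 - 80*m - 24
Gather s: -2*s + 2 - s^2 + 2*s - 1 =1 - s^2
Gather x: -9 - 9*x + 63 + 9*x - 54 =0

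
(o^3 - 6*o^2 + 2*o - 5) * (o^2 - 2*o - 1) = o^5 - 8*o^4 + 13*o^3 - 3*o^2 + 8*o + 5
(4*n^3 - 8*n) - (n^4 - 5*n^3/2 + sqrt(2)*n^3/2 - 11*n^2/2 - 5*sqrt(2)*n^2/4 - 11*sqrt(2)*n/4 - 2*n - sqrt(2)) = -n^4 - sqrt(2)*n^3/2 + 13*n^3/2 + 5*sqrt(2)*n^2/4 + 11*n^2/2 - 6*n + 11*sqrt(2)*n/4 + sqrt(2)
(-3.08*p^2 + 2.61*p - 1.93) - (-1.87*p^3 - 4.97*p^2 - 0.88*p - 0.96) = 1.87*p^3 + 1.89*p^2 + 3.49*p - 0.97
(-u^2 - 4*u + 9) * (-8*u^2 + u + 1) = 8*u^4 + 31*u^3 - 77*u^2 + 5*u + 9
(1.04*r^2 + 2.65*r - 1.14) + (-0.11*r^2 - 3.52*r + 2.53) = 0.93*r^2 - 0.87*r + 1.39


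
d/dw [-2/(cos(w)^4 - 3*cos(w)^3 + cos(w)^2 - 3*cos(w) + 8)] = 2*(-4*cos(w)^3 + 9*cos(w)^2 - 2*cos(w) + 3)*sin(w)/(cos(w)^4 - 3*cos(w)^3 + cos(w)^2 - 3*cos(w) + 8)^2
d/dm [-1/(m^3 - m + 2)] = (3*m^2 - 1)/(m^3 - m + 2)^2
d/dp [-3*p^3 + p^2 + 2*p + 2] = -9*p^2 + 2*p + 2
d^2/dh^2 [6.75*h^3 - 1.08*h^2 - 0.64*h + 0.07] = 40.5*h - 2.16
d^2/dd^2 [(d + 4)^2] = 2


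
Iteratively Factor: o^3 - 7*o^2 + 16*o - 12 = (o - 2)*(o^2 - 5*o + 6) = (o - 3)*(o - 2)*(o - 2)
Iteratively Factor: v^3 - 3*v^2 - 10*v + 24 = (v + 3)*(v^2 - 6*v + 8) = (v - 2)*(v + 3)*(v - 4)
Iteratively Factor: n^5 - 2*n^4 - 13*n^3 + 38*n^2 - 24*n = (n + 4)*(n^4 - 6*n^3 + 11*n^2 - 6*n) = (n - 2)*(n + 4)*(n^3 - 4*n^2 + 3*n) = (n - 3)*(n - 2)*(n + 4)*(n^2 - n) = (n - 3)*(n - 2)*(n - 1)*(n + 4)*(n)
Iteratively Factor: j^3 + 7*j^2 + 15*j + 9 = (j + 3)*(j^2 + 4*j + 3) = (j + 3)^2*(j + 1)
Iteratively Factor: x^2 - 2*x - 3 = (x - 3)*(x + 1)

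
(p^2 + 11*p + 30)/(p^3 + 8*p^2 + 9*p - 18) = (p + 5)/(p^2 + 2*p - 3)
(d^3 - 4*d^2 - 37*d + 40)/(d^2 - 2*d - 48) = (d^2 + 4*d - 5)/(d + 6)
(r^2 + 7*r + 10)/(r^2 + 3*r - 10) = (r + 2)/(r - 2)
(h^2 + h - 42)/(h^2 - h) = (h^2 + h - 42)/(h*(h - 1))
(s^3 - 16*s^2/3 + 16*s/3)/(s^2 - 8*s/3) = (3*s^2 - 16*s + 16)/(3*s - 8)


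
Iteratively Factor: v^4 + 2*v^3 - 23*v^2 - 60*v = (v + 4)*(v^3 - 2*v^2 - 15*v) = v*(v + 4)*(v^2 - 2*v - 15) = v*(v - 5)*(v + 4)*(v + 3)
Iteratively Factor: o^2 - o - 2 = (o - 2)*(o + 1)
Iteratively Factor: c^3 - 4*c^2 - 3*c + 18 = (c - 3)*(c^2 - c - 6) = (c - 3)*(c + 2)*(c - 3)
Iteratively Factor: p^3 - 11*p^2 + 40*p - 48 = (p - 4)*(p^2 - 7*p + 12) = (p - 4)*(p - 3)*(p - 4)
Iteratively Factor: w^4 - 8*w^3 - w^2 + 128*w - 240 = (w + 4)*(w^3 - 12*w^2 + 47*w - 60) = (w - 4)*(w + 4)*(w^2 - 8*w + 15) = (w - 4)*(w - 3)*(w + 4)*(w - 5)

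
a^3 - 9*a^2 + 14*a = a*(a - 7)*(a - 2)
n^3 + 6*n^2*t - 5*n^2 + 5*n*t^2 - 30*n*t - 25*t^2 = (n - 5)*(n + t)*(n + 5*t)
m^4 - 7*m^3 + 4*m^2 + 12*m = m*(m - 6)*(m - 2)*(m + 1)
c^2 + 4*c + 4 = (c + 2)^2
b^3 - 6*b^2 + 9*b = b*(b - 3)^2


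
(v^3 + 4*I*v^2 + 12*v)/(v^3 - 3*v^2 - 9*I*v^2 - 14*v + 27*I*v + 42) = v*(v + 6*I)/(v^2 - v*(3 + 7*I) + 21*I)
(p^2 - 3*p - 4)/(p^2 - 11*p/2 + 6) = 2*(p + 1)/(2*p - 3)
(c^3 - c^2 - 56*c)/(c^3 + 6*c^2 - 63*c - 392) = c/(c + 7)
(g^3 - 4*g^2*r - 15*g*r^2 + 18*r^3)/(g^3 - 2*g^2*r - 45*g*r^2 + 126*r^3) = (-g^2 - 2*g*r + 3*r^2)/(-g^2 - 4*g*r + 21*r^2)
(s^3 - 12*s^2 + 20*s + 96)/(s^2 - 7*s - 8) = (s^2 - 4*s - 12)/(s + 1)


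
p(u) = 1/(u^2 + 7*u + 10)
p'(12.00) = 0.00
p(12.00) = 0.00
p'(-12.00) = 0.00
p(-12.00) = 0.01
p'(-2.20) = -8.29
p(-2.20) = -1.79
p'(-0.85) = -0.23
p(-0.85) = 0.21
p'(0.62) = -0.04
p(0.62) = 0.07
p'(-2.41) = -1.93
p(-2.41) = -0.94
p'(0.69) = -0.04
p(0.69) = 0.07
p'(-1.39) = -0.87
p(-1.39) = 0.45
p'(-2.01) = -3333.30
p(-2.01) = -33.44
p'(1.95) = -0.01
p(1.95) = 0.04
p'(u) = (-2*u - 7)/(u^2 + 7*u + 10)^2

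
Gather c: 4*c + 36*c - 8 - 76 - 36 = 40*c - 120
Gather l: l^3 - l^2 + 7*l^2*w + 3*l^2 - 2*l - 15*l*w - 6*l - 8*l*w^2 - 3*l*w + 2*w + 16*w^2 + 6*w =l^3 + l^2*(7*w + 2) + l*(-8*w^2 - 18*w - 8) + 16*w^2 + 8*w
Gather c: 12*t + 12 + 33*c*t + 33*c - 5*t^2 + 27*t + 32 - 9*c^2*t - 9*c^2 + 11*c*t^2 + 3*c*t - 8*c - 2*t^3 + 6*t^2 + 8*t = c^2*(-9*t - 9) + c*(11*t^2 + 36*t + 25) - 2*t^3 + t^2 + 47*t + 44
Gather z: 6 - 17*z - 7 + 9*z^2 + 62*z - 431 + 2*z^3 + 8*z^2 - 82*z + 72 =2*z^3 + 17*z^2 - 37*z - 360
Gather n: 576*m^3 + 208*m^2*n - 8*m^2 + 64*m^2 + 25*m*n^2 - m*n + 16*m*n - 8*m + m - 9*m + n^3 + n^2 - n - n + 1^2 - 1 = 576*m^3 + 56*m^2 - 16*m + n^3 + n^2*(25*m + 1) + n*(208*m^2 + 15*m - 2)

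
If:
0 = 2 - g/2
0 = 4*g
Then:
No Solution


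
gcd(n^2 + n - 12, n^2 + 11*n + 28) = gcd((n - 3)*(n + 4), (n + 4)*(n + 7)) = n + 4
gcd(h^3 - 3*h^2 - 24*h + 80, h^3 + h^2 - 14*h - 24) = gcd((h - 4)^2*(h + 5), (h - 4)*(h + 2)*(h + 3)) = h - 4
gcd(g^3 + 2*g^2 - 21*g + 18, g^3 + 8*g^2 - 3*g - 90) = g^2 + 3*g - 18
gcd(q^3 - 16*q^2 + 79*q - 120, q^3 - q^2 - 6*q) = q - 3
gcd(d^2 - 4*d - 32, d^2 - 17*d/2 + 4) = d - 8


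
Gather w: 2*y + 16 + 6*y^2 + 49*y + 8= 6*y^2 + 51*y + 24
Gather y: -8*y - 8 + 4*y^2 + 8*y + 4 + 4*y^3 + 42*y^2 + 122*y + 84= 4*y^3 + 46*y^2 + 122*y + 80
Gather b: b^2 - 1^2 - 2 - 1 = b^2 - 4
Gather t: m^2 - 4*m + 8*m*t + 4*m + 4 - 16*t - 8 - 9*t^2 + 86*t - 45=m^2 - 9*t^2 + t*(8*m + 70) - 49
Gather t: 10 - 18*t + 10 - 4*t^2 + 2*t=-4*t^2 - 16*t + 20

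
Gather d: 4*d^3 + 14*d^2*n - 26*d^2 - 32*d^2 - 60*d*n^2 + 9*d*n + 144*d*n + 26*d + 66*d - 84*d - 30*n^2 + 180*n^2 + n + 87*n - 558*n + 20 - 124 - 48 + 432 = 4*d^3 + d^2*(14*n - 58) + d*(-60*n^2 + 153*n + 8) + 150*n^2 - 470*n + 280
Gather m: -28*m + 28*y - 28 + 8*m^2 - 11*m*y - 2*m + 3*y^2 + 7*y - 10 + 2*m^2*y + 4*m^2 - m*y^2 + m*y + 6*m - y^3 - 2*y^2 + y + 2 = m^2*(2*y + 12) + m*(-y^2 - 10*y - 24) - y^3 + y^2 + 36*y - 36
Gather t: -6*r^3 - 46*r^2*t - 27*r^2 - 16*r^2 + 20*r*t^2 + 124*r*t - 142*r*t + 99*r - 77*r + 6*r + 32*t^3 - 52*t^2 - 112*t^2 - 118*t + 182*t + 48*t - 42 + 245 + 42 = -6*r^3 - 43*r^2 + 28*r + 32*t^3 + t^2*(20*r - 164) + t*(-46*r^2 - 18*r + 112) + 245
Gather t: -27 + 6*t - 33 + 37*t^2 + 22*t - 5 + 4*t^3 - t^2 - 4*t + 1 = 4*t^3 + 36*t^2 + 24*t - 64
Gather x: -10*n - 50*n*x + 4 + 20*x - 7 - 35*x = -10*n + x*(-50*n - 15) - 3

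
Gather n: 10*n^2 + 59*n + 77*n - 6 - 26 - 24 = 10*n^2 + 136*n - 56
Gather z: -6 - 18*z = -18*z - 6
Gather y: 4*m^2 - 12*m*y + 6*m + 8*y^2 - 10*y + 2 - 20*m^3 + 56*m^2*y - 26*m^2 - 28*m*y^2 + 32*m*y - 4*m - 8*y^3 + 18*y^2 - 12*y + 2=-20*m^3 - 22*m^2 + 2*m - 8*y^3 + y^2*(26 - 28*m) + y*(56*m^2 + 20*m - 22) + 4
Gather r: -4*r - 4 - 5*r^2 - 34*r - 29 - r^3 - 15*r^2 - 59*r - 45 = -r^3 - 20*r^2 - 97*r - 78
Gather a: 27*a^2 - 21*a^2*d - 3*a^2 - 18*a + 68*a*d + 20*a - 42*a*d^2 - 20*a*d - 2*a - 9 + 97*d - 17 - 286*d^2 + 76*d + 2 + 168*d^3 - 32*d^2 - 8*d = a^2*(24 - 21*d) + a*(-42*d^2 + 48*d) + 168*d^3 - 318*d^2 + 165*d - 24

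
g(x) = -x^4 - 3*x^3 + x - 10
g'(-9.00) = 2188.00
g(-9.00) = -4393.00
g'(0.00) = 1.00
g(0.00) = -10.00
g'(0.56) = -2.52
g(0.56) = -10.07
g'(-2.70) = 14.12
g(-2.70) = -6.80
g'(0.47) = -1.40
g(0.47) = -9.89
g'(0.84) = -7.72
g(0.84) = -11.44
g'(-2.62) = 11.16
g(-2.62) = -5.79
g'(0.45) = -1.19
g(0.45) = -9.86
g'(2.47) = -114.18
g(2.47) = -89.96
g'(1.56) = -36.09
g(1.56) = -25.75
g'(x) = -4*x^3 - 9*x^2 + 1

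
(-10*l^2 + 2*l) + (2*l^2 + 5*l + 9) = -8*l^2 + 7*l + 9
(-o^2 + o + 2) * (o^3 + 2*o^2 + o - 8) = -o^5 - o^4 + 3*o^3 + 13*o^2 - 6*o - 16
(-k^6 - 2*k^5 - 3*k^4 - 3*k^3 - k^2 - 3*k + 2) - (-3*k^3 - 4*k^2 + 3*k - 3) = -k^6 - 2*k^5 - 3*k^4 + 3*k^2 - 6*k + 5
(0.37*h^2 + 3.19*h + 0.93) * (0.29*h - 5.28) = 0.1073*h^3 - 1.0285*h^2 - 16.5735*h - 4.9104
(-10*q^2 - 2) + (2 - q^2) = -11*q^2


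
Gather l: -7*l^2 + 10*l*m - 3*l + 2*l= -7*l^2 + l*(10*m - 1)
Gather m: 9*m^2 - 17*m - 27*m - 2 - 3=9*m^2 - 44*m - 5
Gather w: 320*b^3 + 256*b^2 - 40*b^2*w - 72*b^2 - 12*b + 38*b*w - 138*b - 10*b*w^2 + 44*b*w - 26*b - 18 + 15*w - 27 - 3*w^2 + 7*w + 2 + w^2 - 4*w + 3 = 320*b^3 + 184*b^2 - 176*b + w^2*(-10*b - 2) + w*(-40*b^2 + 82*b + 18) - 40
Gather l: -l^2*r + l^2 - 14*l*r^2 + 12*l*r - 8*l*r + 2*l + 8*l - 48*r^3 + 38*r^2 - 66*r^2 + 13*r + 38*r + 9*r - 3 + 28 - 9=l^2*(1 - r) + l*(-14*r^2 + 4*r + 10) - 48*r^3 - 28*r^2 + 60*r + 16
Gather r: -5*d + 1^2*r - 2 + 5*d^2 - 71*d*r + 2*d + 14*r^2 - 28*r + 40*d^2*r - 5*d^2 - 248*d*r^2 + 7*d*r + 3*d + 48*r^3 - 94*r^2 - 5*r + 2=48*r^3 + r^2*(-248*d - 80) + r*(40*d^2 - 64*d - 32)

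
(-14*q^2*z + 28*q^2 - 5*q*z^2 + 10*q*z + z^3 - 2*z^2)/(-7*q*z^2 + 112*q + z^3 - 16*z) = (2*q*z - 4*q + z^2 - 2*z)/(z^2 - 16)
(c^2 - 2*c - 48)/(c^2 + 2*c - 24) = (c - 8)/(c - 4)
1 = 1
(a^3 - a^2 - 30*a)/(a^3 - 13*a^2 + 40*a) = (a^2 - a - 30)/(a^2 - 13*a + 40)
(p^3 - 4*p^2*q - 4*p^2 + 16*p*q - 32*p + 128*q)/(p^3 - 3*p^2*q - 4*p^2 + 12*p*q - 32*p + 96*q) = (p - 4*q)/(p - 3*q)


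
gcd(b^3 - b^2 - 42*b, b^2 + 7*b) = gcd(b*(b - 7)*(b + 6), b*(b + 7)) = b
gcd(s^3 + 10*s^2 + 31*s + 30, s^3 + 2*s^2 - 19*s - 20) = s + 5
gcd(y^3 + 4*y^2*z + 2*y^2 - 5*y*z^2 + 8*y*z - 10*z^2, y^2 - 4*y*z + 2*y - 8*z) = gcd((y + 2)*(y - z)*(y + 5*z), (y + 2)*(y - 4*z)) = y + 2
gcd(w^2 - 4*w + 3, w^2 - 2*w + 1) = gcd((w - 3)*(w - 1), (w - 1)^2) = w - 1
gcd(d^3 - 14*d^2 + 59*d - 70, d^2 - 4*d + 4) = d - 2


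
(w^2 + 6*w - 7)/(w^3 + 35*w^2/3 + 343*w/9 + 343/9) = 9*(w - 1)/(9*w^2 + 42*w + 49)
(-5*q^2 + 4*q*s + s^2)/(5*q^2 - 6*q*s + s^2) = (-5*q - s)/(5*q - s)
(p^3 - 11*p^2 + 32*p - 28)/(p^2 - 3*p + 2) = (p^2 - 9*p + 14)/(p - 1)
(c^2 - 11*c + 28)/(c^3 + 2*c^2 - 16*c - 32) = (c - 7)/(c^2 + 6*c + 8)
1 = 1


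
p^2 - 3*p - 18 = (p - 6)*(p + 3)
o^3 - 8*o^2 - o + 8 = (o - 8)*(o - 1)*(o + 1)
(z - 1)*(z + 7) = z^2 + 6*z - 7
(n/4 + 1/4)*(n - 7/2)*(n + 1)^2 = n^4/4 - n^3/8 - 15*n^2/8 - 19*n/8 - 7/8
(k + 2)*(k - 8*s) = k^2 - 8*k*s + 2*k - 16*s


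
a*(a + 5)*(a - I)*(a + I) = a^4 + 5*a^3 + a^2 + 5*a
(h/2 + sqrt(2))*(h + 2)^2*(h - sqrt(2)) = h^4/2 + sqrt(2)*h^3/2 + 2*h^3 + 2*sqrt(2)*h^2 - 8*h + 2*sqrt(2)*h - 8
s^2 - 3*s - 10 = (s - 5)*(s + 2)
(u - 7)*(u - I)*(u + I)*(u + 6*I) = u^4 - 7*u^3 + 6*I*u^3 + u^2 - 42*I*u^2 - 7*u + 6*I*u - 42*I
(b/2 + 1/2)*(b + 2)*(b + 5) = b^3/2 + 4*b^2 + 17*b/2 + 5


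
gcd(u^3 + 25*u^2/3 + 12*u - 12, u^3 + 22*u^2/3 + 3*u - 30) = u^2 + 9*u + 18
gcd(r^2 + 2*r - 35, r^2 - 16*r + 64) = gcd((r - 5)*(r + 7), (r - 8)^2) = 1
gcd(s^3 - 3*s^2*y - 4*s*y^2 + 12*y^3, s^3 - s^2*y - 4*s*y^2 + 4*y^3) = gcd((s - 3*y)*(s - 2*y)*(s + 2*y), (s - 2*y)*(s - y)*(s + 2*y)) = -s^2 + 4*y^2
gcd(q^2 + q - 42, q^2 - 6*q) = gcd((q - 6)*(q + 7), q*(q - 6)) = q - 6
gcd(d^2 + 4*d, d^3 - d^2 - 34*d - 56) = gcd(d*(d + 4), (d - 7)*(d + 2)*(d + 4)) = d + 4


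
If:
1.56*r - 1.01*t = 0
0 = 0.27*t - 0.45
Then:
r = 1.08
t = 1.67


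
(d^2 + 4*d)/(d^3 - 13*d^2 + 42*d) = (d + 4)/(d^2 - 13*d + 42)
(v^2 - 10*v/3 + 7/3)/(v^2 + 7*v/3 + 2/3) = (3*v^2 - 10*v + 7)/(3*v^2 + 7*v + 2)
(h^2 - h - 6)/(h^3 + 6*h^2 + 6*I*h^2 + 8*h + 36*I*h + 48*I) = (h - 3)/(h^2 + h*(4 + 6*I) + 24*I)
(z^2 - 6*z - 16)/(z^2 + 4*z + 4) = (z - 8)/(z + 2)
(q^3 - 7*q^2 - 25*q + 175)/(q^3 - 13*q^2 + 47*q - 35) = (q + 5)/(q - 1)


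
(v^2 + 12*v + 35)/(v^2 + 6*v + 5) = (v + 7)/(v + 1)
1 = 1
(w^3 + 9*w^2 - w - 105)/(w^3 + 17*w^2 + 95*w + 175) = (w - 3)/(w + 5)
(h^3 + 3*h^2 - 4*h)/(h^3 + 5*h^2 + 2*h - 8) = h/(h + 2)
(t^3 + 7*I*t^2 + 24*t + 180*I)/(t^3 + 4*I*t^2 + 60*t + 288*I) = (t - 5*I)/(t - 8*I)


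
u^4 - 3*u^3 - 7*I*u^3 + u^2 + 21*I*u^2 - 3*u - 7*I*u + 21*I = (u - 3)*(u - 7*I)*(u - I)*(u + I)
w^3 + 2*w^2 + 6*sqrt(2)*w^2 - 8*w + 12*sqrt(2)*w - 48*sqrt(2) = (w - 2)*(w + 4)*(w + 6*sqrt(2))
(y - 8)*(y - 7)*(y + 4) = y^3 - 11*y^2 - 4*y + 224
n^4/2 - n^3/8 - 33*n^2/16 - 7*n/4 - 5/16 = (n/2 + 1/2)*(n - 5/2)*(n + 1/4)*(n + 1)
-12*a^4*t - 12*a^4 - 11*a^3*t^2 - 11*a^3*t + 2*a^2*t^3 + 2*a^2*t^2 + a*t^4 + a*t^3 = (-3*a + t)*(a + t)*(4*a + t)*(a*t + a)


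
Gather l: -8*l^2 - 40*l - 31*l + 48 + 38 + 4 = -8*l^2 - 71*l + 90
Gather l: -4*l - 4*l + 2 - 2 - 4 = -8*l - 4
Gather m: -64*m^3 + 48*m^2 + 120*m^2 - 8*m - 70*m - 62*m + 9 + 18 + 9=-64*m^3 + 168*m^2 - 140*m + 36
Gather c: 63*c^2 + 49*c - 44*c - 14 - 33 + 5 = 63*c^2 + 5*c - 42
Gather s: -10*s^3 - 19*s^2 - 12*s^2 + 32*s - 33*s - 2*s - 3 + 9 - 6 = -10*s^3 - 31*s^2 - 3*s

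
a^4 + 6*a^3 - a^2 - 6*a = a*(a - 1)*(a + 1)*(a + 6)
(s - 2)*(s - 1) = s^2 - 3*s + 2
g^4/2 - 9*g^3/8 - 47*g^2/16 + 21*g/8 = g*(g/2 + 1)*(g - 7/2)*(g - 3/4)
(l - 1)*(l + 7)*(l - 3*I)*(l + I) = l^4 + 6*l^3 - 2*I*l^3 - 4*l^2 - 12*I*l^2 + 18*l + 14*I*l - 21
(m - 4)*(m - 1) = m^2 - 5*m + 4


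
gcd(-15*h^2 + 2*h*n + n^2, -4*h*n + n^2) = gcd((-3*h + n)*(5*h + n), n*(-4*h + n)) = 1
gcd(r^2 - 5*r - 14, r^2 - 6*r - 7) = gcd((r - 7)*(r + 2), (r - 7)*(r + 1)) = r - 7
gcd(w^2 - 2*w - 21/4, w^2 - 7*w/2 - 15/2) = w + 3/2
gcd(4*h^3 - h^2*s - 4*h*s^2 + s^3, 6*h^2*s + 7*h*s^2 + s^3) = h + s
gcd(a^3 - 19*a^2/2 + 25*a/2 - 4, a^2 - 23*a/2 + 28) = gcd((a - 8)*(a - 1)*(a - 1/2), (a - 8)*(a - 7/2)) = a - 8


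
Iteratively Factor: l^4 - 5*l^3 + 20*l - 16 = (l - 2)*(l^3 - 3*l^2 - 6*l + 8) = (l - 2)*(l - 1)*(l^2 - 2*l - 8) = (l - 4)*(l - 2)*(l - 1)*(l + 2)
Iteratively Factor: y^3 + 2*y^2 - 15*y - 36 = (y - 4)*(y^2 + 6*y + 9) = (y - 4)*(y + 3)*(y + 3)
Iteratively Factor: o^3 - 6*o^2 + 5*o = (o)*(o^2 - 6*o + 5) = o*(o - 5)*(o - 1)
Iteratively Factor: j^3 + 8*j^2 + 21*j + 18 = (j + 2)*(j^2 + 6*j + 9) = (j + 2)*(j + 3)*(j + 3)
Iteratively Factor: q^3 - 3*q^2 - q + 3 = (q - 3)*(q^2 - 1) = (q - 3)*(q - 1)*(q + 1)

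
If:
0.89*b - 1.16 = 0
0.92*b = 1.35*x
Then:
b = 1.30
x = 0.89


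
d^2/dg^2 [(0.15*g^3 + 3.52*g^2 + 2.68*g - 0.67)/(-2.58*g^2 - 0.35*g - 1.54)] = (-8.88178419700125e-16*g^5 + 2.8421709430404e-14*g^4 - 28.165974*g^3 + 110.187612*g^2 + 65.384676*g - 18.966962)/(17.173512*g^6 + 6.98922*g^5 + 31.700718*g^4 + 8.386595*g^3 + 18.922134*g^2 + 2.49018*g + 3.652264)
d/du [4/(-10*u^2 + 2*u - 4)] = 2*(10*u - 1)/(5*u^2 - u + 2)^2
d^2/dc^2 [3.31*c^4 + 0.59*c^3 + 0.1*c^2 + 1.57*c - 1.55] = 39.72*c^2 + 3.54*c + 0.2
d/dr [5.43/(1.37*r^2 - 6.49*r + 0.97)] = (35.2407 - 14.8782*r)/(1.37*r^2 - 6.49*r + 0.97)^2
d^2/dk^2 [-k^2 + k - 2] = -2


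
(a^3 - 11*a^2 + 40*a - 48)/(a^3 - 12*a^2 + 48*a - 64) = (a - 3)/(a - 4)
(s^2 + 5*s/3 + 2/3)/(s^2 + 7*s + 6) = (s + 2/3)/(s + 6)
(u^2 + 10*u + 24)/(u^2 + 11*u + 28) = (u + 6)/(u + 7)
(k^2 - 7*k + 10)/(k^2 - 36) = (k^2 - 7*k + 10)/(k^2 - 36)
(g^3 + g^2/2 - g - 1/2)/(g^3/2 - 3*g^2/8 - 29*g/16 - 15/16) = 8*(2*g^2 - g - 1)/(8*g^2 - 14*g - 15)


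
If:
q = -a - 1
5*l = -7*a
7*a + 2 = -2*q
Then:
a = 0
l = 0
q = -1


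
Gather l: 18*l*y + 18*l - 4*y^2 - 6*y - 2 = l*(18*y + 18) - 4*y^2 - 6*y - 2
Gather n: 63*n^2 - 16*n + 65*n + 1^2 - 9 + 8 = 63*n^2 + 49*n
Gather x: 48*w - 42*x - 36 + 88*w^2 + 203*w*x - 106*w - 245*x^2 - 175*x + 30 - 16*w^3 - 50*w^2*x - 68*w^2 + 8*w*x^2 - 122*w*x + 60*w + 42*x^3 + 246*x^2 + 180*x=-16*w^3 + 20*w^2 + 2*w + 42*x^3 + x^2*(8*w + 1) + x*(-50*w^2 + 81*w - 37) - 6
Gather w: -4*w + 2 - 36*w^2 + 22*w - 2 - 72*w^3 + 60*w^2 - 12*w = -72*w^3 + 24*w^2 + 6*w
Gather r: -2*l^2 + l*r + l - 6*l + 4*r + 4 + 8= -2*l^2 - 5*l + r*(l + 4) + 12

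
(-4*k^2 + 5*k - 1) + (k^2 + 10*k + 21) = -3*k^2 + 15*k + 20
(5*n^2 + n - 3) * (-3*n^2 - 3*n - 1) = -15*n^4 - 18*n^3 + n^2 + 8*n + 3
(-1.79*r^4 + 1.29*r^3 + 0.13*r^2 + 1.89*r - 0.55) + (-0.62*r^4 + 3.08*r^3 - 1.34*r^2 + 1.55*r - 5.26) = -2.41*r^4 + 4.37*r^3 - 1.21*r^2 + 3.44*r - 5.81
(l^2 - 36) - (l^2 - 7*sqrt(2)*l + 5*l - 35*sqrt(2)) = -5*l + 7*sqrt(2)*l - 36 + 35*sqrt(2)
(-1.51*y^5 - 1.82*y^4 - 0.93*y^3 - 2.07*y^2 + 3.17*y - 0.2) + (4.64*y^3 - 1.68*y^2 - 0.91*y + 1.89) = -1.51*y^5 - 1.82*y^4 + 3.71*y^3 - 3.75*y^2 + 2.26*y + 1.69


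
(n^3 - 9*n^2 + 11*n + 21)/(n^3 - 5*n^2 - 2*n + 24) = (n^2 - 6*n - 7)/(n^2 - 2*n - 8)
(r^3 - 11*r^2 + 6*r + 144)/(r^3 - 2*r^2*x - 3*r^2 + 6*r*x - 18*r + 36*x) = (8 - r)/(-r + 2*x)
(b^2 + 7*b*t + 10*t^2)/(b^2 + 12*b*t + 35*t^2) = (b + 2*t)/(b + 7*t)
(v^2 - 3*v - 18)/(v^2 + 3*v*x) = (v^2 - 3*v - 18)/(v*(v + 3*x))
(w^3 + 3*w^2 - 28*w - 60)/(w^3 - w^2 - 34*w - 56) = (w^2 + w - 30)/(w^2 - 3*w - 28)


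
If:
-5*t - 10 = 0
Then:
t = -2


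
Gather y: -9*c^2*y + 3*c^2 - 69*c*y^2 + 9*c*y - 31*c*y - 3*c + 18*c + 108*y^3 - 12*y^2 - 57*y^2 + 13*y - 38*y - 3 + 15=3*c^2 + 15*c + 108*y^3 + y^2*(-69*c - 69) + y*(-9*c^2 - 22*c - 25) + 12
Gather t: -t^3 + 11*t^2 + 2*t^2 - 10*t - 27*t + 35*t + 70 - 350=-t^3 + 13*t^2 - 2*t - 280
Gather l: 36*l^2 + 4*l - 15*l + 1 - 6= 36*l^2 - 11*l - 5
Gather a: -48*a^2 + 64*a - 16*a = -48*a^2 + 48*a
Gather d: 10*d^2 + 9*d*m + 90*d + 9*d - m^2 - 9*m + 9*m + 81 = 10*d^2 + d*(9*m + 99) - m^2 + 81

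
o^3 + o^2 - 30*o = o*(o - 5)*(o + 6)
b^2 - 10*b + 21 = (b - 7)*(b - 3)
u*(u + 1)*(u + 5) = u^3 + 6*u^2 + 5*u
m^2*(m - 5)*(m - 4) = m^4 - 9*m^3 + 20*m^2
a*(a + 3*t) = a^2 + 3*a*t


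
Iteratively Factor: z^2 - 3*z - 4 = (z - 4)*(z + 1)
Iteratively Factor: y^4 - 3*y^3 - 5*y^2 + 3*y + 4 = (y + 1)*(y^3 - 4*y^2 - y + 4) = (y + 1)^2*(y^2 - 5*y + 4) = (y - 4)*(y + 1)^2*(y - 1)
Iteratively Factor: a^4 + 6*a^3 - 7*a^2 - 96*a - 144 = (a + 3)*(a^3 + 3*a^2 - 16*a - 48) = (a + 3)^2*(a^2 - 16) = (a - 4)*(a + 3)^2*(a + 4)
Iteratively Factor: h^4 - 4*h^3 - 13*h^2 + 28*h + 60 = (h + 2)*(h^3 - 6*h^2 - h + 30) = (h + 2)^2*(h^2 - 8*h + 15) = (h - 5)*(h + 2)^2*(h - 3)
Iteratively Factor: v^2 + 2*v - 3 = (v + 3)*(v - 1)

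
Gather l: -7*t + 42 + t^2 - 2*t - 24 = t^2 - 9*t + 18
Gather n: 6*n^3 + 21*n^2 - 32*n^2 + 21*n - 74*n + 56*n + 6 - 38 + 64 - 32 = 6*n^3 - 11*n^2 + 3*n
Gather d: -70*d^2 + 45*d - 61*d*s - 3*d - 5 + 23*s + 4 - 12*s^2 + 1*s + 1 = -70*d^2 + d*(42 - 61*s) - 12*s^2 + 24*s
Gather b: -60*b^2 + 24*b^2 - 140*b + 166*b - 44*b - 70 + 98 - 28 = -36*b^2 - 18*b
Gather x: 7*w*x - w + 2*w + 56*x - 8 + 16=w + x*(7*w + 56) + 8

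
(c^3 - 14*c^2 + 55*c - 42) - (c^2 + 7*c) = c^3 - 15*c^2 + 48*c - 42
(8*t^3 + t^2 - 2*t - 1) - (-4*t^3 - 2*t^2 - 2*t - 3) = 12*t^3 + 3*t^2 + 2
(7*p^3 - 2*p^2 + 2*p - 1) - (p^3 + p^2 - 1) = 6*p^3 - 3*p^2 + 2*p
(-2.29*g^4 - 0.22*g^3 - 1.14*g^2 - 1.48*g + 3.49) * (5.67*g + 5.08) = -12.9843*g^5 - 12.8806*g^4 - 7.5814*g^3 - 14.1828*g^2 + 12.2699*g + 17.7292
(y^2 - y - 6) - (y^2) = -y - 6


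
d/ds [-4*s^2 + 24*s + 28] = 24 - 8*s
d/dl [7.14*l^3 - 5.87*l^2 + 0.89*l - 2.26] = 21.42*l^2 - 11.74*l + 0.89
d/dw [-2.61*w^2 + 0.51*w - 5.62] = 0.51 - 5.22*w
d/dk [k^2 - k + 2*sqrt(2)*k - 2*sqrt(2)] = 2*k - 1 + 2*sqrt(2)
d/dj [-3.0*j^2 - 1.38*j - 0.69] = -6.0*j - 1.38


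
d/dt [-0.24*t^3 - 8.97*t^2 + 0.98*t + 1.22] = -0.72*t^2 - 17.94*t + 0.98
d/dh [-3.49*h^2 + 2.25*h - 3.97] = 2.25 - 6.98*h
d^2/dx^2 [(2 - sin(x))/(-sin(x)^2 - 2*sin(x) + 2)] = (-sin(x)^5 + 10*sin(x)^4 + 2*sin(x)^3 + 8*sin(x)^2 - 8*sin(x) - 16)/(sin(x)^2 + 2*sin(x) - 2)^3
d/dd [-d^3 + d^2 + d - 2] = -3*d^2 + 2*d + 1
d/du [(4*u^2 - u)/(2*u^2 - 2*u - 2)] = (-3*u^2 - 8*u + 1)/(2*(u^4 - 2*u^3 - u^2 + 2*u + 1))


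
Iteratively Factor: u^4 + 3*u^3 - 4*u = (u + 2)*(u^3 + u^2 - 2*u) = (u + 2)^2*(u^2 - u) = u*(u + 2)^2*(u - 1)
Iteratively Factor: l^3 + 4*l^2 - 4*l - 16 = (l - 2)*(l^2 + 6*l + 8) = (l - 2)*(l + 4)*(l + 2)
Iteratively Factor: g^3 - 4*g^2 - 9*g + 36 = (g - 3)*(g^2 - g - 12) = (g - 3)*(g + 3)*(g - 4)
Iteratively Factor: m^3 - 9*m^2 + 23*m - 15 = (m - 1)*(m^2 - 8*m + 15) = (m - 5)*(m - 1)*(m - 3)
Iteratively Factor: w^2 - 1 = (w - 1)*(w + 1)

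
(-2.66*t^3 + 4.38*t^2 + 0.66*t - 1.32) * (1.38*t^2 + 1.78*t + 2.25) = -3.6708*t^5 + 1.3096*t^4 + 2.7222*t^3 + 9.2082*t^2 - 0.8646*t - 2.97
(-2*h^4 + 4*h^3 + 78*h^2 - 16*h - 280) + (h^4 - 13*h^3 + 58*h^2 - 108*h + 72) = -h^4 - 9*h^3 + 136*h^2 - 124*h - 208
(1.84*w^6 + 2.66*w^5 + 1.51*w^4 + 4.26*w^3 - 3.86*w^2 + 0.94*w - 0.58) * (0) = 0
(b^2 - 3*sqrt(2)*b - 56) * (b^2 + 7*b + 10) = b^4 - 3*sqrt(2)*b^3 + 7*b^3 - 46*b^2 - 21*sqrt(2)*b^2 - 392*b - 30*sqrt(2)*b - 560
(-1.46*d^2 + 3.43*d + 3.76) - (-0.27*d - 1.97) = -1.46*d^2 + 3.7*d + 5.73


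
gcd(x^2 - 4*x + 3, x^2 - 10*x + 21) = x - 3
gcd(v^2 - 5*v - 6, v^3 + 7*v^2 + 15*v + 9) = v + 1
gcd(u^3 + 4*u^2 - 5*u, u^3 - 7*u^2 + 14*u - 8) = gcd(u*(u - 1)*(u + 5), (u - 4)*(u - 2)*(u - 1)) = u - 1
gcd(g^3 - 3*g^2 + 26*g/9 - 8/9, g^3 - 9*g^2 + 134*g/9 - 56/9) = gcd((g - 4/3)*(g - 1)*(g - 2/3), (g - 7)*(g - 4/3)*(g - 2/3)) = g^2 - 2*g + 8/9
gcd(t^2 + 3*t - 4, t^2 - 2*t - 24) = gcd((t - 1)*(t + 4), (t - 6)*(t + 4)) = t + 4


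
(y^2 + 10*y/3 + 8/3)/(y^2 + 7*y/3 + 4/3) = (y + 2)/(y + 1)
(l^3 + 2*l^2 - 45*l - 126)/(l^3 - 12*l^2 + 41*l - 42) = (l^2 + 9*l + 18)/(l^2 - 5*l + 6)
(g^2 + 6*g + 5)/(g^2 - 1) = (g + 5)/(g - 1)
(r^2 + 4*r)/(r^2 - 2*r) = (r + 4)/(r - 2)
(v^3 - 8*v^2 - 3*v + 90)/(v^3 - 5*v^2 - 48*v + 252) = (v^2 - 2*v - 15)/(v^2 + v - 42)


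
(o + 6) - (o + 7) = -1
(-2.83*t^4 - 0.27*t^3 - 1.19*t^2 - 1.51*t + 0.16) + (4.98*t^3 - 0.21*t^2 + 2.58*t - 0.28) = -2.83*t^4 + 4.71*t^3 - 1.4*t^2 + 1.07*t - 0.12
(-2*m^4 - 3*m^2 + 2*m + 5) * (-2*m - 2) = 4*m^5 + 4*m^4 + 6*m^3 + 2*m^2 - 14*m - 10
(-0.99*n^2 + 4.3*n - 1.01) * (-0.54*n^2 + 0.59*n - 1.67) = 0.5346*n^4 - 2.9061*n^3 + 4.7357*n^2 - 7.7769*n + 1.6867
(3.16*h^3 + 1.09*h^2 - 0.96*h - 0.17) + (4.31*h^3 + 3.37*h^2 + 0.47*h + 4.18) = 7.47*h^3 + 4.46*h^2 - 0.49*h + 4.01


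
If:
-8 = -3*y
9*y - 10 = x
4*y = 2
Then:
No Solution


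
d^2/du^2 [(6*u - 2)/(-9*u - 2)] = 540/(9*u + 2)^3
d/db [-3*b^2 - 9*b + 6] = -6*b - 9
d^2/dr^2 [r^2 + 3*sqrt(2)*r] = 2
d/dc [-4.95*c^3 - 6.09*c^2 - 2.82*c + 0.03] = -14.85*c^2 - 12.18*c - 2.82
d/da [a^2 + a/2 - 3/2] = 2*a + 1/2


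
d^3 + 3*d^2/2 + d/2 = d*(d + 1/2)*(d + 1)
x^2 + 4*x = x*(x + 4)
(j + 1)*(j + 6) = j^2 + 7*j + 6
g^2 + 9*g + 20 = (g + 4)*(g + 5)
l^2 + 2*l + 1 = (l + 1)^2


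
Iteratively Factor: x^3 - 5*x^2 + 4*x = (x)*(x^2 - 5*x + 4) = x*(x - 1)*(x - 4)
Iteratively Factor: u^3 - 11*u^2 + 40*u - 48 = (u - 4)*(u^2 - 7*u + 12) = (u - 4)^2*(u - 3)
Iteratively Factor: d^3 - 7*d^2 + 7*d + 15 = (d - 5)*(d^2 - 2*d - 3) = (d - 5)*(d + 1)*(d - 3)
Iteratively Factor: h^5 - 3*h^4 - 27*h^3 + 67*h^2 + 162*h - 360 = (h - 3)*(h^4 - 27*h^2 - 14*h + 120) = (h - 3)*(h - 2)*(h^3 + 2*h^2 - 23*h - 60) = (h - 3)*(h - 2)*(h + 4)*(h^2 - 2*h - 15) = (h - 5)*(h - 3)*(h - 2)*(h + 4)*(h + 3)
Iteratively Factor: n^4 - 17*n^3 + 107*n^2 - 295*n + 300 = (n - 4)*(n^3 - 13*n^2 + 55*n - 75) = (n - 5)*(n - 4)*(n^2 - 8*n + 15) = (n - 5)*(n - 4)*(n - 3)*(n - 5)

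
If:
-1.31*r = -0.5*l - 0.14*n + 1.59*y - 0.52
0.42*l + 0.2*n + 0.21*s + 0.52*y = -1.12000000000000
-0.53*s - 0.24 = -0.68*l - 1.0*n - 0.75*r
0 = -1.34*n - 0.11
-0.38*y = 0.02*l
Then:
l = -1.37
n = -0.08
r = -0.22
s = -2.69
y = 0.07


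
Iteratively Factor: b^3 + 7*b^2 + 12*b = (b)*(b^2 + 7*b + 12) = b*(b + 4)*(b + 3)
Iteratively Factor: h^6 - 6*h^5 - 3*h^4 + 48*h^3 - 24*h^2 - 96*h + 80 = (h + 2)*(h^5 - 8*h^4 + 13*h^3 + 22*h^2 - 68*h + 40) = (h - 2)*(h + 2)*(h^4 - 6*h^3 + h^2 + 24*h - 20) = (h - 5)*(h - 2)*(h + 2)*(h^3 - h^2 - 4*h + 4) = (h - 5)*(h - 2)*(h - 1)*(h + 2)*(h^2 - 4) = (h - 5)*(h - 2)^2*(h - 1)*(h + 2)*(h + 2)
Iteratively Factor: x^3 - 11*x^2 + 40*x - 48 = (x - 4)*(x^2 - 7*x + 12) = (x - 4)*(x - 3)*(x - 4)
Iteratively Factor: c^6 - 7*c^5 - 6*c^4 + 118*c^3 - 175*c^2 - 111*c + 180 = (c - 1)*(c^5 - 6*c^4 - 12*c^3 + 106*c^2 - 69*c - 180) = (c - 1)*(c + 1)*(c^4 - 7*c^3 - 5*c^2 + 111*c - 180) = (c - 1)*(c + 1)*(c + 4)*(c^3 - 11*c^2 + 39*c - 45) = (c - 3)*(c - 1)*(c + 1)*(c + 4)*(c^2 - 8*c + 15) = (c - 3)^2*(c - 1)*(c + 1)*(c + 4)*(c - 5)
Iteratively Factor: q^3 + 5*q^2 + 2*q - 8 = (q + 4)*(q^2 + q - 2) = (q - 1)*(q + 4)*(q + 2)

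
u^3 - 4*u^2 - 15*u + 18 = (u - 6)*(u - 1)*(u + 3)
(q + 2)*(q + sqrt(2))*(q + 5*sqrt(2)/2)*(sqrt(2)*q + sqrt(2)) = sqrt(2)*q^4 + 3*sqrt(2)*q^3 + 7*q^3 + 7*sqrt(2)*q^2 + 21*q^2 + 14*q + 15*sqrt(2)*q + 10*sqrt(2)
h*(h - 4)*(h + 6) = h^3 + 2*h^2 - 24*h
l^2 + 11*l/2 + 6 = (l + 3/2)*(l + 4)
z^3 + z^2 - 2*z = z*(z - 1)*(z + 2)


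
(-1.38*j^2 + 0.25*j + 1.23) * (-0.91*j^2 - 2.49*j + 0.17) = 1.2558*j^4 + 3.2087*j^3 - 1.9764*j^2 - 3.0202*j + 0.2091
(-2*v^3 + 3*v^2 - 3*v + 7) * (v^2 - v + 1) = -2*v^5 + 5*v^4 - 8*v^3 + 13*v^2 - 10*v + 7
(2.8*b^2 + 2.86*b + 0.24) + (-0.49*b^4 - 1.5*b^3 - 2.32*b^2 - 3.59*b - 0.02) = -0.49*b^4 - 1.5*b^3 + 0.48*b^2 - 0.73*b + 0.22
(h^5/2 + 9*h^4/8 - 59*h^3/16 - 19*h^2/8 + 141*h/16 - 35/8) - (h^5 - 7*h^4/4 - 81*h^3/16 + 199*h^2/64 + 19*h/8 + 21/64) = -h^5/2 + 23*h^4/8 + 11*h^3/8 - 351*h^2/64 + 103*h/16 - 301/64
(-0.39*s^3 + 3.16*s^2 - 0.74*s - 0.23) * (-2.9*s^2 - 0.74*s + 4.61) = 1.131*s^5 - 8.8754*s^4 - 1.9903*s^3 + 15.7822*s^2 - 3.2412*s - 1.0603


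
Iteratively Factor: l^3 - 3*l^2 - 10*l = (l - 5)*(l^2 + 2*l) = l*(l - 5)*(l + 2)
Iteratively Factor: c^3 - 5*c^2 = (c)*(c^2 - 5*c) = c*(c - 5)*(c)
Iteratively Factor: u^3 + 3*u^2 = (u + 3)*(u^2) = u*(u + 3)*(u)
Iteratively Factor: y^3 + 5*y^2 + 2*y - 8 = (y - 1)*(y^2 + 6*y + 8) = (y - 1)*(y + 4)*(y + 2)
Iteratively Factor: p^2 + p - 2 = (p - 1)*(p + 2)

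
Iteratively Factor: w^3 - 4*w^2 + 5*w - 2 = (w - 2)*(w^2 - 2*w + 1) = (w - 2)*(w - 1)*(w - 1)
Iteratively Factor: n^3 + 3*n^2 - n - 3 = (n + 1)*(n^2 + 2*n - 3) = (n + 1)*(n + 3)*(n - 1)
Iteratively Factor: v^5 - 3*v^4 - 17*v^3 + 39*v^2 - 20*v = (v)*(v^4 - 3*v^3 - 17*v^2 + 39*v - 20) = v*(v - 5)*(v^3 + 2*v^2 - 7*v + 4) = v*(v - 5)*(v - 1)*(v^2 + 3*v - 4) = v*(v - 5)*(v - 1)^2*(v + 4)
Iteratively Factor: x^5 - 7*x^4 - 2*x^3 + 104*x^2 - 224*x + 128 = (x - 1)*(x^4 - 6*x^3 - 8*x^2 + 96*x - 128) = (x - 4)*(x - 1)*(x^3 - 2*x^2 - 16*x + 32) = (x - 4)*(x - 2)*(x - 1)*(x^2 - 16) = (x - 4)*(x - 2)*(x - 1)*(x + 4)*(x - 4)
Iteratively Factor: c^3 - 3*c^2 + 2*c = (c)*(c^2 - 3*c + 2) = c*(c - 2)*(c - 1)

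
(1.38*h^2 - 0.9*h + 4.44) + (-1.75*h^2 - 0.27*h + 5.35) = -0.37*h^2 - 1.17*h + 9.79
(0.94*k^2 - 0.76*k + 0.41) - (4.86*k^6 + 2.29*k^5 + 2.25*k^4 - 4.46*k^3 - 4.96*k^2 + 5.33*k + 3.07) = -4.86*k^6 - 2.29*k^5 - 2.25*k^4 + 4.46*k^3 + 5.9*k^2 - 6.09*k - 2.66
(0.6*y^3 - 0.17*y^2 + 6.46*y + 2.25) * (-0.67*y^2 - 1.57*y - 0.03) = -0.402*y^5 - 0.8281*y^4 - 4.0793*y^3 - 11.6446*y^2 - 3.7263*y - 0.0675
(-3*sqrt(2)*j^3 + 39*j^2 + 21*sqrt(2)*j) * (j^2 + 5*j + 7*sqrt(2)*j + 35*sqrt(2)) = -3*sqrt(2)*j^5 - 15*sqrt(2)*j^4 - 3*j^4 - 15*j^3 + 294*sqrt(2)*j^3 + 294*j^2 + 1470*sqrt(2)*j^2 + 1470*j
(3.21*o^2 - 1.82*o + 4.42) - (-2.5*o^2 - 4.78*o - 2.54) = 5.71*o^2 + 2.96*o + 6.96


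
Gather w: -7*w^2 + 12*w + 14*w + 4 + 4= -7*w^2 + 26*w + 8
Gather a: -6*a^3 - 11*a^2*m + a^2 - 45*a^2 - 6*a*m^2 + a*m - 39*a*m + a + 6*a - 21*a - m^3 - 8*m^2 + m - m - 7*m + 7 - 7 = -6*a^3 + a^2*(-11*m - 44) + a*(-6*m^2 - 38*m - 14) - m^3 - 8*m^2 - 7*m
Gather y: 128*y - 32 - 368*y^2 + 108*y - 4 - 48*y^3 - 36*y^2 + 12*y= -48*y^3 - 404*y^2 + 248*y - 36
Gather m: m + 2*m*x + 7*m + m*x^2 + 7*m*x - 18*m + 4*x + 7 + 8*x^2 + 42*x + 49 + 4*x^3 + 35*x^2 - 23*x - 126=m*(x^2 + 9*x - 10) + 4*x^3 + 43*x^2 + 23*x - 70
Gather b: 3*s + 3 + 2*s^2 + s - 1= 2*s^2 + 4*s + 2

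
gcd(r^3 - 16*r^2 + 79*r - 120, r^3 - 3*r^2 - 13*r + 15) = r - 5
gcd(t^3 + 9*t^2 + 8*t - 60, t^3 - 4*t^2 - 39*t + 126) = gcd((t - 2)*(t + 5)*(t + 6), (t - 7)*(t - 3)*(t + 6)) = t + 6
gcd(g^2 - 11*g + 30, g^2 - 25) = g - 5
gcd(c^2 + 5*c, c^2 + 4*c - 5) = c + 5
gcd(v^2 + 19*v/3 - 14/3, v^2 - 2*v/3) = v - 2/3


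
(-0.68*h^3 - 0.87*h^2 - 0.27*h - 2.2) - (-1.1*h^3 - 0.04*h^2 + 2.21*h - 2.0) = 0.42*h^3 - 0.83*h^2 - 2.48*h - 0.2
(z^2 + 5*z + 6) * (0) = 0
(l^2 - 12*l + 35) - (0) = l^2 - 12*l + 35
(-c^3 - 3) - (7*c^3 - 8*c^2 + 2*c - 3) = -8*c^3 + 8*c^2 - 2*c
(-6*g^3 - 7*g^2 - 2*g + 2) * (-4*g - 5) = 24*g^4 + 58*g^3 + 43*g^2 + 2*g - 10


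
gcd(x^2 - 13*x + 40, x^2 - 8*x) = x - 8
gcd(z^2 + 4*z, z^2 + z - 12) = z + 4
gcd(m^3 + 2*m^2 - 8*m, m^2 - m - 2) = m - 2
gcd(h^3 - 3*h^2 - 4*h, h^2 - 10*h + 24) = h - 4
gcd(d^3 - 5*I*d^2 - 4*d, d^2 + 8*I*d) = d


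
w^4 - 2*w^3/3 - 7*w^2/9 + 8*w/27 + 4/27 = (w - 1)*(w - 2/3)*(w + 1/3)*(w + 2/3)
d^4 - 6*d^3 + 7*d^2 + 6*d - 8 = (d - 4)*(d - 2)*(d - 1)*(d + 1)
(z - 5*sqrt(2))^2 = z^2 - 10*sqrt(2)*z + 50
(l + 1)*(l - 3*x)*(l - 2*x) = l^3 - 5*l^2*x + l^2 + 6*l*x^2 - 5*l*x + 6*x^2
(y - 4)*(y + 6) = y^2 + 2*y - 24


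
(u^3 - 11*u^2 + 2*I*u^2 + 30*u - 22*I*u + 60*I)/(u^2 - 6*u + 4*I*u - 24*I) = (u^2 + u*(-5 + 2*I) - 10*I)/(u + 4*I)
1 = 1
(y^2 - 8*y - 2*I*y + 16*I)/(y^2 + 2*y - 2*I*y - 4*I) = (y - 8)/(y + 2)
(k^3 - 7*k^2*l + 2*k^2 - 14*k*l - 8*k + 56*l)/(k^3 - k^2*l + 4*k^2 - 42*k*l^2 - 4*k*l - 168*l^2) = (k - 2)/(k + 6*l)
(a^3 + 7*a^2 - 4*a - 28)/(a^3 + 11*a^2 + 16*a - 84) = (a + 2)/(a + 6)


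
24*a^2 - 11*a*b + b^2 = (-8*a + b)*(-3*a + b)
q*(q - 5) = q^2 - 5*q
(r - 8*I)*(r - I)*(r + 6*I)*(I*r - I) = I*r^4 + 3*r^3 - I*r^3 - 3*r^2 + 46*I*r^2 + 48*r - 46*I*r - 48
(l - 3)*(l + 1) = l^2 - 2*l - 3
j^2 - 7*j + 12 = (j - 4)*(j - 3)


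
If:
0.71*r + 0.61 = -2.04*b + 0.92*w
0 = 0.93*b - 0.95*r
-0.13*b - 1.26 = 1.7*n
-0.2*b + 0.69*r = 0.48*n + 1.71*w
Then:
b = -0.17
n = -0.73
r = -0.17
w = 0.16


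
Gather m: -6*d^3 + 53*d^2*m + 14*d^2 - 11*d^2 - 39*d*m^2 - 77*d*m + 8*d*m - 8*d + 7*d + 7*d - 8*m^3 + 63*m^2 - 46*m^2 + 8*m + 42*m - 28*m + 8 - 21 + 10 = -6*d^3 + 3*d^2 + 6*d - 8*m^3 + m^2*(17 - 39*d) + m*(53*d^2 - 69*d + 22) - 3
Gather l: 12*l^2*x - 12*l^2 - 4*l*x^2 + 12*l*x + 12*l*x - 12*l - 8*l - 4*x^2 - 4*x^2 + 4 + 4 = l^2*(12*x - 12) + l*(-4*x^2 + 24*x - 20) - 8*x^2 + 8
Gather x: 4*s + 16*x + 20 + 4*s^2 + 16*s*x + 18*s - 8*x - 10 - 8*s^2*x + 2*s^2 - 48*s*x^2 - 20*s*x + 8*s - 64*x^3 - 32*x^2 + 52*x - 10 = 6*s^2 + 30*s - 64*x^3 + x^2*(-48*s - 32) + x*(-8*s^2 - 4*s + 60)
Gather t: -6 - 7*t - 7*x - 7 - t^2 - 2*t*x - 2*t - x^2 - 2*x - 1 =-t^2 + t*(-2*x - 9) - x^2 - 9*x - 14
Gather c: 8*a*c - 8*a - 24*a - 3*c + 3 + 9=-32*a + c*(8*a - 3) + 12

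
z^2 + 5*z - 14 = (z - 2)*(z + 7)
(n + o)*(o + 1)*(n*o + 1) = n^2*o^2 + n^2*o + n*o^3 + n*o^2 + n*o + n + o^2 + o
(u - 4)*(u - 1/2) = u^2 - 9*u/2 + 2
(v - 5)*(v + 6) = v^2 + v - 30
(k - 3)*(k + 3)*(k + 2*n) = k^3 + 2*k^2*n - 9*k - 18*n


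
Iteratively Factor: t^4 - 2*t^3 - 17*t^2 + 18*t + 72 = (t - 4)*(t^3 + 2*t^2 - 9*t - 18) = (t - 4)*(t + 2)*(t^2 - 9) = (t - 4)*(t + 2)*(t + 3)*(t - 3)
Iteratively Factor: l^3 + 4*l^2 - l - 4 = (l + 4)*(l^2 - 1) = (l + 1)*(l + 4)*(l - 1)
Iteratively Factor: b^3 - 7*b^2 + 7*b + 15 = (b - 3)*(b^2 - 4*b - 5) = (b - 5)*(b - 3)*(b + 1)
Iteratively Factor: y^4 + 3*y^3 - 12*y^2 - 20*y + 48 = (y - 2)*(y^3 + 5*y^2 - 2*y - 24) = (y - 2)*(y + 4)*(y^2 + y - 6) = (y - 2)*(y + 3)*(y + 4)*(y - 2)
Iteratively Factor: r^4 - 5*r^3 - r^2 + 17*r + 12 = (r + 1)*(r^3 - 6*r^2 + 5*r + 12) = (r - 3)*(r + 1)*(r^2 - 3*r - 4) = (r - 4)*(r - 3)*(r + 1)*(r + 1)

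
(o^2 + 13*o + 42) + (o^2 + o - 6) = 2*o^2 + 14*o + 36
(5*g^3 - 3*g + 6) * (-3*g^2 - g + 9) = -15*g^5 - 5*g^4 + 54*g^3 - 15*g^2 - 33*g + 54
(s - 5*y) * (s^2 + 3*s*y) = s^3 - 2*s^2*y - 15*s*y^2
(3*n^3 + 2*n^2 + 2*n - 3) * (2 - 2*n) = -6*n^4 + 2*n^3 + 10*n - 6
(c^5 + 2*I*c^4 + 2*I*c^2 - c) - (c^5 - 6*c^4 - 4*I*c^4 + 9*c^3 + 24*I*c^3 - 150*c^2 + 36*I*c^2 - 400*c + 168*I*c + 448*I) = 6*c^4 + 6*I*c^4 - 9*c^3 - 24*I*c^3 + 150*c^2 - 34*I*c^2 + 399*c - 168*I*c - 448*I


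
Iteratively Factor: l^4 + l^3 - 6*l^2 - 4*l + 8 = (l - 2)*(l^3 + 3*l^2 - 4) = (l - 2)*(l + 2)*(l^2 + l - 2) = (l - 2)*(l - 1)*(l + 2)*(l + 2)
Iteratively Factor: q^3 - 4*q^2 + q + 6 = (q - 2)*(q^2 - 2*q - 3) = (q - 3)*(q - 2)*(q + 1)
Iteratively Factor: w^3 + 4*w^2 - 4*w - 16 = (w + 2)*(w^2 + 2*w - 8) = (w + 2)*(w + 4)*(w - 2)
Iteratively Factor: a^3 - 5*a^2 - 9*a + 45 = (a - 5)*(a^2 - 9) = (a - 5)*(a - 3)*(a + 3)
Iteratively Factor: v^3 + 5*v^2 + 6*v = (v + 2)*(v^2 + 3*v) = v*(v + 2)*(v + 3)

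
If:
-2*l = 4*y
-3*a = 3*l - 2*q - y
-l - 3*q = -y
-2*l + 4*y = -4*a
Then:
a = 0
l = 0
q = 0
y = 0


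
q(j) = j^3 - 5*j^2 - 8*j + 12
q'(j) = 3*j^2 - 10*j - 8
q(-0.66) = 14.81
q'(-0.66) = -0.09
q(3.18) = -31.84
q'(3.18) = -9.46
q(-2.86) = -29.41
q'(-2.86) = 45.14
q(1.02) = -0.30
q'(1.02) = -15.08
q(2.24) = -19.77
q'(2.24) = -15.35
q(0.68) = 4.56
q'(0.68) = -13.41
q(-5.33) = -238.82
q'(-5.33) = 130.53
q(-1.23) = 12.41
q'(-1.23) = 8.84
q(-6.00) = -336.00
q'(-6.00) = 160.00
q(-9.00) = -1050.00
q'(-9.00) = 325.00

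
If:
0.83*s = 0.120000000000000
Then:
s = 0.14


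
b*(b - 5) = b^2 - 5*b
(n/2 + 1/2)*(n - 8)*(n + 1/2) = n^3/2 - 13*n^2/4 - 23*n/4 - 2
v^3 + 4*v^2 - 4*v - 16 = (v - 2)*(v + 2)*(v + 4)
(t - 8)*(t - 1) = t^2 - 9*t + 8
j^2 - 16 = (j - 4)*(j + 4)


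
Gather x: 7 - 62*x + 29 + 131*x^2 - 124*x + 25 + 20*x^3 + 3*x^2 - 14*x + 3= 20*x^3 + 134*x^2 - 200*x + 64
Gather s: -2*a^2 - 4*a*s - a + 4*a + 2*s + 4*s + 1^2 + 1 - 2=-2*a^2 + 3*a + s*(6 - 4*a)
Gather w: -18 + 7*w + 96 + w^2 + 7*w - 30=w^2 + 14*w + 48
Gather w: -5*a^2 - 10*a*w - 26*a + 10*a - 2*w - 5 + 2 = -5*a^2 - 16*a + w*(-10*a - 2) - 3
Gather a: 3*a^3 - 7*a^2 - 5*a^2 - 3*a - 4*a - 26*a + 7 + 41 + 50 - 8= 3*a^3 - 12*a^2 - 33*a + 90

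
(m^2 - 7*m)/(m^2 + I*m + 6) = m*(m - 7)/(m^2 + I*m + 6)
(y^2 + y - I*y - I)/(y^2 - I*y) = (y + 1)/y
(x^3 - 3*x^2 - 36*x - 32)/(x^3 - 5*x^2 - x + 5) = (x^2 - 4*x - 32)/(x^2 - 6*x + 5)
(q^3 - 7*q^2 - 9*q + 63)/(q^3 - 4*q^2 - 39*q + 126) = (q + 3)/(q + 6)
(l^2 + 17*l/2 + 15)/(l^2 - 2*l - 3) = (l^2 + 17*l/2 + 15)/(l^2 - 2*l - 3)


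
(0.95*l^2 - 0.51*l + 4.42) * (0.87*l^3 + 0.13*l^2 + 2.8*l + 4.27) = 0.8265*l^5 - 0.3202*l^4 + 6.4391*l^3 + 3.2031*l^2 + 10.1983*l + 18.8734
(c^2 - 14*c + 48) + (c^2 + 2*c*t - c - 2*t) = 2*c^2 + 2*c*t - 15*c - 2*t + 48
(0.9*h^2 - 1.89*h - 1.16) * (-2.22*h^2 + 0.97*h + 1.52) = -1.998*h^4 + 5.0688*h^3 + 2.1099*h^2 - 3.998*h - 1.7632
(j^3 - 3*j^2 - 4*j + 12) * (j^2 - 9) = j^5 - 3*j^4 - 13*j^3 + 39*j^2 + 36*j - 108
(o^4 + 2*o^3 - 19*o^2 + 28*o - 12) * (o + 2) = o^5 + 4*o^4 - 15*o^3 - 10*o^2 + 44*o - 24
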